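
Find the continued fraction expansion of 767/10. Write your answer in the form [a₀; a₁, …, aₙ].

[76; 1, 2, 3]

767 = 76·10 + 7, so a_0 = 76
10 = 1·7 + 3, so a_1 = 1
7 = 2·3 + 1, so a_2 = 2
3 = 3·1 + 0, so a_3 = 3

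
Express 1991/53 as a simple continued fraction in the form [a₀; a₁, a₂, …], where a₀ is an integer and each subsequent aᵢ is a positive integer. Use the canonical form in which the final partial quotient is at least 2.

[37; 1, 1, 3, 3, 2]

1991 ÷ 53 → quotient 37, remainder 30
53 ÷ 30 → quotient 1, remainder 23
30 ÷ 23 → quotient 1, remainder 7
23 ÷ 7 → quotient 3, remainder 2
7 ÷ 2 → quotient 3, remainder 1
2 ÷ 1 → quotient 2, remainder 0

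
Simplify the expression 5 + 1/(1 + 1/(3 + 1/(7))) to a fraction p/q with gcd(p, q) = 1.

167/29

Start with 7.
3 + 1/(7/1) = 3 + 1/7 = 22/7
1 + 1/(22/7) = 1 + 7/22 = 29/22
5 + 1/(29/22) = 5 + 22/29 = 167/29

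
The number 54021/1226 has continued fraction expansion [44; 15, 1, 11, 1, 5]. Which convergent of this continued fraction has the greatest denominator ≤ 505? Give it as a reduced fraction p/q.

9121/207

a_0 = 44: 44/1  (≤ bound)
a_1 = 15: 661/15  (≤ bound)
a_2 = 1: 705/16  (≤ bound)
a_3 = 11: 8416/191  (≤ bound)
a_4 = 1: 9121/207  (≤ bound)
a_5 = 5: 54021/1226  (> 505, stop)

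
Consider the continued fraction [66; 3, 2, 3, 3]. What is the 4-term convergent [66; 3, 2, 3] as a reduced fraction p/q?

1591/24

Build up convergents one term at a time:
a_0 = 66: 66/1
a_1 = 3: 199/3
a_2 = 2: 464/7
a_3 = 3: 1591/24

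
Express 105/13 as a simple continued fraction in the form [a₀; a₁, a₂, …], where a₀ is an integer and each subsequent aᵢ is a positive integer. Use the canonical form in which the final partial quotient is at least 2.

[8; 13]

105 = 8·13 + 1, so a_0 = 8
13 = 13·1 + 0, so a_1 = 13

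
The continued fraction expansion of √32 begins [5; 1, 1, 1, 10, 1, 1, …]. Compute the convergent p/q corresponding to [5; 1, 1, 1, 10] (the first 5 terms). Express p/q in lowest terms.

a_0 = 5: 5/1
a_1 = 1: 6/1
a_2 = 1: 11/2
a_3 = 1: 17/3
a_4 = 10: 181/32

181/32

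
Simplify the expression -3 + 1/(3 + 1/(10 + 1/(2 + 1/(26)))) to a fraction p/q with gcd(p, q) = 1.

Use the convergent recurrence hₖ = aₖ·hₖ₋₁ + hₖ₋₂ (and likewise for the denominators kₖ):
a_0 = -3: -3/1
a_1 = 3: -8/3
a_2 = 10: -83/31
a_3 = 2: -174/65
a_4 = 26: -4607/1721

-4607/1721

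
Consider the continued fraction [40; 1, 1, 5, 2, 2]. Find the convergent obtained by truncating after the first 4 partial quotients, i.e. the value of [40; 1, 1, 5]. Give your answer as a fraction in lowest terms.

446/11

a_0 = 40: 40/1
a_1 = 1: 41/1
a_2 = 1: 81/2
a_3 = 5: 446/11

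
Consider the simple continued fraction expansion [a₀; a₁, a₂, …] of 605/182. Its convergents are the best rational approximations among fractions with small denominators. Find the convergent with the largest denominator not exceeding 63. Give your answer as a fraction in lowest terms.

123/37

a_0 = 3: 3/1  (≤ bound)
a_1 = 3: 10/3  (≤ bound)
a_2 = 11: 113/34  (≤ bound)
a_3 = 1: 123/37  (≤ bound)
a_4 = 4: 605/182  (> 63, stop)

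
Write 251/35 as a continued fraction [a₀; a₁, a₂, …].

251 = 7·35 + 6, so a_0 = 7
35 = 5·6 + 5, so a_1 = 5
6 = 1·5 + 1, so a_2 = 1
5 = 5·1 + 0, so a_3 = 5

[7; 5, 1, 5]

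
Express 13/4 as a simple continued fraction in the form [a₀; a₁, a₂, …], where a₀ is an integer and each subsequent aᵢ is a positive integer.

[3; 4]

Apply division with remainder until the remainder is 0:
⌊13/4⌋ = 3, remainder 1
⌊4/1⌋ = 4, remainder 0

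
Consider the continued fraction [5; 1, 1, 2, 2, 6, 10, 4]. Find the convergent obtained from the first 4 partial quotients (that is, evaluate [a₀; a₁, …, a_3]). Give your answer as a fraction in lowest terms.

Compute successive convergents:
a_0 = 5: 5/1
a_1 = 1: 6/1
a_2 = 1: 11/2
a_3 = 2: 28/5

28/5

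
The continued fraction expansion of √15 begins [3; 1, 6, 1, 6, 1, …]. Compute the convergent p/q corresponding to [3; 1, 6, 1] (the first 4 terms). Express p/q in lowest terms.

Build up convergents one term at a time:
a_0 = 3: 3/1
a_1 = 1: 4/1
a_2 = 6: 27/7
a_3 = 1: 31/8

31/8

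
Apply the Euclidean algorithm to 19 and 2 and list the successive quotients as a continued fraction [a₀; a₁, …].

[9; 2]

Repeatedly divide and take the remainder:
19 ÷ 2 → quotient 9, remainder 1
2 ÷ 1 → quotient 2, remainder 0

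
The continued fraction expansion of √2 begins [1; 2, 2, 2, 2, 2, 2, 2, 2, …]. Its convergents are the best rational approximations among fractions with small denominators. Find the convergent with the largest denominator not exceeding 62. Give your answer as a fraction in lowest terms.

List convergents until the denominator exceeds the bound:
a_0 = 1: 1/1  (≤ bound)
a_1 = 2: 3/2  (≤ bound)
a_2 = 2: 7/5  (≤ bound)
a_3 = 2: 17/12  (≤ bound)
a_4 = 2: 41/29  (≤ bound)
a_5 = 2: 99/70  (> 62, stop)

41/29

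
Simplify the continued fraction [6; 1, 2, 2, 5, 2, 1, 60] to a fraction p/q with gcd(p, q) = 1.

49277/7343

Collapse the nested fraction from the inside out:
Start with 60.
1 + 1/(60/1) = 1 + 1/60 = 61/60
2 + 1/(61/60) = 2 + 60/61 = 182/61
5 + 1/(182/61) = 5 + 61/182 = 971/182
2 + 1/(971/182) = 2 + 182/971 = 2124/971
2 + 1/(2124/971) = 2 + 971/2124 = 5219/2124
1 + 1/(5219/2124) = 1 + 2124/5219 = 7343/5219
6 + 1/(7343/5219) = 6 + 5219/7343 = 49277/7343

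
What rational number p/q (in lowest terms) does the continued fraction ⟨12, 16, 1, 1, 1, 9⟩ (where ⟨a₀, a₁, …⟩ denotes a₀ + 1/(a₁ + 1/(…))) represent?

5825/483

a_0 = 12: 12/1
a_1 = 16: 193/16
a_2 = 1: 205/17
a_3 = 1: 398/33
a_4 = 1: 603/50
a_5 = 9: 5825/483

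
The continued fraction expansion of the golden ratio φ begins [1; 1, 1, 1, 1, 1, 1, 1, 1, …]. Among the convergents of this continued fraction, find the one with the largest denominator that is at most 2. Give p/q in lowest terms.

a_0 = 1: 1/1  (≤ bound)
a_1 = 1: 2/1  (≤ bound)
a_2 = 1: 3/2  (≤ bound)
a_3 = 1: 5/3  (> 2, stop)

3/2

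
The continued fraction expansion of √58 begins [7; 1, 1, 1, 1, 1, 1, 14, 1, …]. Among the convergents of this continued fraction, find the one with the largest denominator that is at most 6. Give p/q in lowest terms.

a_0 = 7: 7/1  (≤ bound)
a_1 = 1: 8/1  (≤ bound)
a_2 = 1: 15/2  (≤ bound)
a_3 = 1: 23/3  (≤ bound)
a_4 = 1: 38/5  (≤ bound)
a_5 = 1: 61/8  (> 6, stop)

38/5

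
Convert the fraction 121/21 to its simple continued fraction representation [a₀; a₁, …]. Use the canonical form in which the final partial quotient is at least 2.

[5; 1, 3, 5]

Run the Euclidean algorithm, recording each quotient:
121 ÷ 21 → quotient 5, remainder 16
21 ÷ 16 → quotient 1, remainder 5
16 ÷ 5 → quotient 3, remainder 1
5 ÷ 1 → quotient 5, remainder 0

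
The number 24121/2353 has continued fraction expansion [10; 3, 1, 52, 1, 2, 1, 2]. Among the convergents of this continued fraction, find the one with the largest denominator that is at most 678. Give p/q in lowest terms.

6571/641

List convergents until the denominator exceeds the bound:
a_0 = 10: 10/1  (≤ bound)
a_1 = 3: 31/3  (≤ bound)
a_2 = 1: 41/4  (≤ bound)
a_3 = 52: 2163/211  (≤ bound)
a_4 = 1: 2204/215  (≤ bound)
a_5 = 2: 6571/641  (≤ bound)
a_6 = 1: 8775/856  (> 678, stop)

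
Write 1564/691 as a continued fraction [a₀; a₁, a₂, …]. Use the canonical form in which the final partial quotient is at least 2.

[2; 3, 1, 3, 1, 11, 3]

1564 ÷ 691 → quotient 2, remainder 182
691 ÷ 182 → quotient 3, remainder 145
182 ÷ 145 → quotient 1, remainder 37
145 ÷ 37 → quotient 3, remainder 34
37 ÷ 34 → quotient 1, remainder 3
34 ÷ 3 → quotient 11, remainder 1
3 ÷ 1 → quotient 3, remainder 0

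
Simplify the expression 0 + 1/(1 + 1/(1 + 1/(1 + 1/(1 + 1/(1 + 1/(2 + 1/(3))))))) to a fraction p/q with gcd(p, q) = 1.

44/71

Start with 3.
2 + 1/(3/1) = 2 + 1/3 = 7/3
1 + 1/(7/3) = 1 + 3/7 = 10/7
1 + 1/(10/7) = 1 + 7/10 = 17/10
1 + 1/(17/10) = 1 + 10/17 = 27/17
1 + 1/(27/17) = 1 + 17/27 = 44/27
1 + 1/(44/27) = 1 + 27/44 = 71/44
0 + 1/(71/44) = 0 + 44/71 = 44/71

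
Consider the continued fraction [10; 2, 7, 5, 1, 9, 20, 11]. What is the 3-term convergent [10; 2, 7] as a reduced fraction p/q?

157/15

Build up convergents one term at a time:
a_0 = 10: 10/1
a_1 = 2: 21/2
a_2 = 7: 157/15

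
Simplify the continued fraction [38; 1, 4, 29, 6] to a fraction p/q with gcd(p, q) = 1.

Build up convergents one term at a time:
a_0 = 38: 38/1
a_1 = 1: 39/1
a_2 = 4: 194/5
a_3 = 29: 5665/146
a_4 = 6: 34184/881

34184/881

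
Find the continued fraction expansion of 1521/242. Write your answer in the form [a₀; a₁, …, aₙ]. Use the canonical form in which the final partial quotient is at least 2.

[6; 3, 1, 1, 34]

Repeatedly divide and take the remainder:
1521 ÷ 242 → quotient 6, remainder 69
242 ÷ 69 → quotient 3, remainder 35
69 ÷ 35 → quotient 1, remainder 34
35 ÷ 34 → quotient 1, remainder 1
34 ÷ 1 → quotient 34, remainder 0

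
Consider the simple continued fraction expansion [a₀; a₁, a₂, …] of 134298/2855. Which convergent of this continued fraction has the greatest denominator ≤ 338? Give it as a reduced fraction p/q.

List convergents until the denominator exceeds the bound:
a_0 = 47: 47/1  (≤ bound)
a_1 = 25: 1176/25  (≤ bound)
a_2 = 3: 3575/76  (≤ bound)
a_3 = 1: 4751/101  (≤ bound)
a_4 = 3: 17828/379  (> 338, stop)

4751/101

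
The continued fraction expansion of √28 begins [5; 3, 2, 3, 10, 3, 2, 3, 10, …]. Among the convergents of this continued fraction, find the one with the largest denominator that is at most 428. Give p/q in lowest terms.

1307/247

List convergents until the denominator exceeds the bound:
a_0 = 5: 5/1  (≤ bound)
a_1 = 3: 16/3  (≤ bound)
a_2 = 2: 37/7  (≤ bound)
a_3 = 3: 127/24  (≤ bound)
a_4 = 10: 1307/247  (≤ bound)
a_5 = 3: 4048/765  (> 428, stop)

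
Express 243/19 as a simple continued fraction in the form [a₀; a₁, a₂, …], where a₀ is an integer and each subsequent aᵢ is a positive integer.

Repeatedly divide and take the remainder:
243 = 12·19 + 15, so a_0 = 12
19 = 1·15 + 4, so a_1 = 1
15 = 3·4 + 3, so a_2 = 3
4 = 1·3 + 1, so a_3 = 1
3 = 3·1 + 0, so a_4 = 3

[12; 1, 3, 1, 3]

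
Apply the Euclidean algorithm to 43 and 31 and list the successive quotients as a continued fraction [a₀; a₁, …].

[1; 2, 1, 1, 2, 2]

43 ÷ 31 → quotient 1, remainder 12
31 ÷ 12 → quotient 2, remainder 7
12 ÷ 7 → quotient 1, remainder 5
7 ÷ 5 → quotient 1, remainder 2
5 ÷ 2 → quotient 2, remainder 1
2 ÷ 1 → quotient 2, remainder 0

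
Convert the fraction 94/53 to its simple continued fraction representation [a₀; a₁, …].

[1; 1, 3, 2, 2, 2]

Repeatedly divide and take the remainder:
⌊94/53⌋ = 1, remainder 41
⌊53/41⌋ = 1, remainder 12
⌊41/12⌋ = 3, remainder 5
⌊12/5⌋ = 2, remainder 2
⌊5/2⌋ = 2, remainder 1
⌊2/1⌋ = 2, remainder 0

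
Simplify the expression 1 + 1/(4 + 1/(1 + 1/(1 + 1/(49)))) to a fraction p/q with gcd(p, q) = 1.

545/446

Work from the innermost term outward:
Start with 49.
1 + 1/(49/1) = 1 + 1/49 = 50/49
1 + 1/(50/49) = 1 + 49/50 = 99/50
4 + 1/(99/50) = 4 + 50/99 = 446/99
1 + 1/(446/99) = 1 + 99/446 = 545/446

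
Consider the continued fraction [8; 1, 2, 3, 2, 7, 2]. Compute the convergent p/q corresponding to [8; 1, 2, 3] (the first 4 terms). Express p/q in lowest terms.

Starting at the tail and folding back:
Start with 3.
2 + 1/(3/1) = 2 + 1/3 = 7/3
1 + 1/(7/3) = 1 + 3/7 = 10/7
8 + 1/(10/7) = 8 + 7/10 = 87/10

87/10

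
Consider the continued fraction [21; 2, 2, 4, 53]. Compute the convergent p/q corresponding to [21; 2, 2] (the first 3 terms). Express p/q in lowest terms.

107/5

a_0 = 21: 21/1
a_1 = 2: 43/2
a_2 = 2: 107/5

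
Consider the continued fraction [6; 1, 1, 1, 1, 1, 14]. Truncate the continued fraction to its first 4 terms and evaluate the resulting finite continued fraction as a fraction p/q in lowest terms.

Start with 1.
1 + 1/(1/1) = 1 + 1/1 = 2/1
1 + 1/(2/1) = 1 + 1/2 = 3/2
6 + 1/(3/2) = 6 + 2/3 = 20/3

20/3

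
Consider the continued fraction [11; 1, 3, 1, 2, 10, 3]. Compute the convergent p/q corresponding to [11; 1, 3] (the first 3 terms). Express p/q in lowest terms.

47/4

Start with 3.
1 + 1/(3/1) = 1 + 1/3 = 4/3
11 + 1/(4/3) = 11 + 3/4 = 47/4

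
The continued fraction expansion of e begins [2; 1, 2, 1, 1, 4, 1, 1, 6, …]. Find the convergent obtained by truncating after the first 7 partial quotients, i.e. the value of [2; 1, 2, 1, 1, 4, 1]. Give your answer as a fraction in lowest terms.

106/39

a_0 = 2: 2/1
a_1 = 1: 3/1
a_2 = 2: 8/3
a_3 = 1: 11/4
a_4 = 1: 19/7
a_5 = 4: 87/32
a_6 = 1: 106/39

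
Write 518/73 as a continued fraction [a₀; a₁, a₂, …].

518 = 7·73 + 7, so a_0 = 7
73 = 10·7 + 3, so a_1 = 10
7 = 2·3 + 1, so a_2 = 2
3 = 3·1 + 0, so a_3 = 3

[7; 10, 2, 3]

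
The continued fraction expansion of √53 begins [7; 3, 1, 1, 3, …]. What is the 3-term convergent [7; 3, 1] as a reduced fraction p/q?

Start with 1.
3 + 1/(1/1) = 3 + 1/1 = 4/1
7 + 1/(4/1) = 7 + 1/4 = 29/4

29/4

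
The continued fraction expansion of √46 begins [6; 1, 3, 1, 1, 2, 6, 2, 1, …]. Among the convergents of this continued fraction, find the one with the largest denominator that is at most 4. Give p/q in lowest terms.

27/4

a_0 = 6: 6/1  (≤ bound)
a_1 = 1: 7/1  (≤ bound)
a_2 = 3: 27/4  (≤ bound)
a_3 = 1: 34/5  (> 4, stop)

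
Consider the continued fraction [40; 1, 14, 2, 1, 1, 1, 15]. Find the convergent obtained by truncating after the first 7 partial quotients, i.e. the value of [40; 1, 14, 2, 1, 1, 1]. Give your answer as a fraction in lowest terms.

5035/123

Start with 1.
1 + 1/(1/1) = 1 + 1/1 = 2/1
1 + 1/(2/1) = 1 + 1/2 = 3/2
2 + 1/(3/2) = 2 + 2/3 = 8/3
14 + 1/(8/3) = 14 + 3/8 = 115/8
1 + 1/(115/8) = 1 + 8/115 = 123/115
40 + 1/(123/115) = 40 + 115/123 = 5035/123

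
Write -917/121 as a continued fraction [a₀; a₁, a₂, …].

Run the Euclidean algorithm, recording each quotient:
-917 = -8·121 + 51, so a_0 = -8
121 = 2·51 + 19, so a_1 = 2
51 = 2·19 + 13, so a_2 = 2
19 = 1·13 + 6, so a_3 = 1
13 = 2·6 + 1, so a_4 = 2
6 = 6·1 + 0, so a_5 = 6

[-8; 2, 2, 1, 2, 6]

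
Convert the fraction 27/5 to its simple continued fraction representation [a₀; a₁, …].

[5; 2, 2]

Run the Euclidean algorithm, recording each quotient:
27 ÷ 5 → quotient 5, remainder 2
5 ÷ 2 → quotient 2, remainder 1
2 ÷ 1 → quotient 2, remainder 0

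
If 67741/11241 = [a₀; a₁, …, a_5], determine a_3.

Run the Euclidean algorithm, recording each quotient:
⌊67741/11241⌋ = 6, remainder 295
⌊11241/295⌋ = 38, remainder 31
⌊295/31⌋ = 9, remainder 16
⌊31/16⌋ = 1, remainder 15

1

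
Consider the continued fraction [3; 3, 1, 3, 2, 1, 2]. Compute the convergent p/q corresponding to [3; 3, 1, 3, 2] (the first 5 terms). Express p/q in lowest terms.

a_0 = 3: 3/1
a_1 = 3: 10/3
a_2 = 1: 13/4
a_3 = 3: 49/15
a_4 = 2: 111/34

111/34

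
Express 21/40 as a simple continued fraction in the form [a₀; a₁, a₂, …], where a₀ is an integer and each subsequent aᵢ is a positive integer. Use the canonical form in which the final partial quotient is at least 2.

[0; 1, 1, 9, 2]

Repeatedly divide and take the remainder:
21 = 0·40 + 21, so a_0 = 0
40 = 1·21 + 19, so a_1 = 1
21 = 1·19 + 2, so a_2 = 1
19 = 9·2 + 1, so a_3 = 9
2 = 2·1 + 0, so a_4 = 2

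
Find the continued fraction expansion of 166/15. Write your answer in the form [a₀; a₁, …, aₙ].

166 ÷ 15 → quotient 11, remainder 1
15 ÷ 1 → quotient 15, remainder 0

[11; 15]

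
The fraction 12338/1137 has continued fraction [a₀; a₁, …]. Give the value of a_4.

Run the Euclidean algorithm, recording each quotient:
12338 ÷ 1137 → quotient 10, remainder 968
1137 ÷ 968 → quotient 1, remainder 169
968 ÷ 169 → quotient 5, remainder 123
169 ÷ 123 → quotient 1, remainder 46
123 ÷ 46 → quotient 2, remainder 31

2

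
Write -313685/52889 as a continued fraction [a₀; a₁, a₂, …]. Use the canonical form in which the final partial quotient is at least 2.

[-6; 14, 2, 41, 1, 13, 3]

-313685 = -6·52889 + 3649, so a_0 = -6
52889 = 14·3649 + 1803, so a_1 = 14
3649 = 2·1803 + 43, so a_2 = 2
1803 = 41·43 + 40, so a_3 = 41
43 = 1·40 + 3, so a_4 = 1
40 = 13·3 + 1, so a_5 = 13
3 = 3·1 + 0, so a_6 = 3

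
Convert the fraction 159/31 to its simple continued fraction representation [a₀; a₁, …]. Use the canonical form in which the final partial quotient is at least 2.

[5; 7, 1, 3]

⌊159/31⌋ = 5, remainder 4
⌊31/4⌋ = 7, remainder 3
⌊4/3⌋ = 1, remainder 1
⌊3/1⌋ = 3, remainder 0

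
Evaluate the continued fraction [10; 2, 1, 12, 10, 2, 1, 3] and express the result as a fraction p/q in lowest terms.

Use the convergent recurrence hₖ = aₖ·hₖ₋₁ + hₖ₋₂ (and likewise for the denominators kₖ):
a_0 = 10: 10/1
a_1 = 2: 21/2
a_2 = 1: 31/3
a_3 = 12: 393/38
a_4 = 10: 3961/383
a_5 = 2: 8315/804
a_6 = 1: 12276/1187
a_7 = 3: 45143/4365

45143/4365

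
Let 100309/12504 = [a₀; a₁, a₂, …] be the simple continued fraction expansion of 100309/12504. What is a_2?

100309 ÷ 12504 → quotient 8, remainder 277
12504 ÷ 277 → quotient 45, remainder 39
277 ÷ 39 → quotient 7, remainder 4

7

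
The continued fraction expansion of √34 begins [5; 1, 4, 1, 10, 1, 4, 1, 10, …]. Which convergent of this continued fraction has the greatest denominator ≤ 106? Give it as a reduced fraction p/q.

414/71

a_0 = 5: 5/1  (≤ bound)
a_1 = 1: 6/1  (≤ bound)
a_2 = 4: 29/5  (≤ bound)
a_3 = 1: 35/6  (≤ bound)
a_4 = 10: 379/65  (≤ bound)
a_5 = 1: 414/71  (≤ bound)
a_6 = 4: 2035/349  (> 106, stop)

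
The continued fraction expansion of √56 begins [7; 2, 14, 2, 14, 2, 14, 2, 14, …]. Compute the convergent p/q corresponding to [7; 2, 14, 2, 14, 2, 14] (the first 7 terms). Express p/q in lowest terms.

Start with 14.
2 + 1/(14/1) = 2 + 1/14 = 29/14
14 + 1/(29/14) = 14 + 14/29 = 420/29
2 + 1/(420/29) = 2 + 29/420 = 869/420
14 + 1/(869/420) = 14 + 420/869 = 12586/869
2 + 1/(12586/869) = 2 + 869/12586 = 26041/12586
7 + 1/(26041/12586) = 7 + 12586/26041 = 194873/26041

194873/26041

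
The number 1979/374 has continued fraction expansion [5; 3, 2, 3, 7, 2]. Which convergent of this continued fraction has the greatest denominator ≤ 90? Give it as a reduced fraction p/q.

List convergents until the denominator exceeds the bound:
a_0 = 5: 5/1  (≤ bound)
a_1 = 3: 16/3  (≤ bound)
a_2 = 2: 37/7  (≤ bound)
a_3 = 3: 127/24  (≤ bound)
a_4 = 7: 926/175  (> 90, stop)

127/24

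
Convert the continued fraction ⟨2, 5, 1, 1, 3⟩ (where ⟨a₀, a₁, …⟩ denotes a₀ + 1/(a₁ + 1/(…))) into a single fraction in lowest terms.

Start with 3.
1 + 1/(3/1) = 1 + 1/3 = 4/3
1 + 1/(4/3) = 1 + 3/4 = 7/4
5 + 1/(7/4) = 5 + 4/7 = 39/7
2 + 1/(39/7) = 2 + 7/39 = 85/39

85/39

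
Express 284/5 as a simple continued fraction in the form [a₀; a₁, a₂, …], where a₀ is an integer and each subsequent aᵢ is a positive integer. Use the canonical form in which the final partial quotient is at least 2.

[56; 1, 4]

284 ÷ 5 → quotient 56, remainder 4
5 ÷ 4 → quotient 1, remainder 1
4 ÷ 1 → quotient 4, remainder 0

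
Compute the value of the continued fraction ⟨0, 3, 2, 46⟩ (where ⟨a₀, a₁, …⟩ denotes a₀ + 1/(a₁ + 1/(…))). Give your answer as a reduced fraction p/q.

Start with 46.
2 + 1/(46/1) = 2 + 1/46 = 93/46
3 + 1/(93/46) = 3 + 46/93 = 325/93
0 + 1/(325/93) = 0 + 93/325 = 93/325

93/325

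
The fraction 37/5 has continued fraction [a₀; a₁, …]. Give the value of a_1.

2

⌊37/5⌋ = 7, remainder 2
⌊5/2⌋ = 2, remainder 1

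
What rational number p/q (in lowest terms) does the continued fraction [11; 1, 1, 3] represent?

Start with 3.
1 + 1/(3/1) = 1 + 1/3 = 4/3
1 + 1/(4/3) = 1 + 3/4 = 7/4
11 + 1/(7/4) = 11 + 4/7 = 81/7

81/7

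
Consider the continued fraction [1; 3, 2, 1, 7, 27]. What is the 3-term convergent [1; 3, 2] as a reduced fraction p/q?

Use the convergent recurrence hₖ = aₖ·hₖ₋₁ + hₖ₋₂ (and likewise for the denominators kₖ):
a_0 = 1: 1/1
a_1 = 3: 4/3
a_2 = 2: 9/7

9/7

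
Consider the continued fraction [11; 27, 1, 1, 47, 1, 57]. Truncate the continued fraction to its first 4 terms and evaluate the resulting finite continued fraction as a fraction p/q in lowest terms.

Build up convergents one term at a time:
a_0 = 11: 11/1
a_1 = 27: 298/27
a_2 = 1: 309/28
a_3 = 1: 607/55

607/55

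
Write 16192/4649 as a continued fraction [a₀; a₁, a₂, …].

[3; 2, 14, 8, 2, 1, 2, 2]

Run the Euclidean algorithm, recording each quotient:
16192 = 3·4649 + 2245, so a_0 = 3
4649 = 2·2245 + 159, so a_1 = 2
2245 = 14·159 + 19, so a_2 = 14
159 = 8·19 + 7, so a_3 = 8
19 = 2·7 + 5, so a_4 = 2
7 = 1·5 + 2, so a_5 = 1
5 = 2·2 + 1, so a_6 = 2
2 = 2·1 + 0, so a_7 = 2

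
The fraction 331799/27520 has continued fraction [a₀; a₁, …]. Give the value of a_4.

Run the Euclidean algorithm, recording each quotient:
331799 = 12·27520 + 1559, so a_0 = 12
27520 = 17·1559 + 1017, so a_1 = 17
1559 = 1·1017 + 542, so a_2 = 1
1017 = 1·542 + 475, so a_3 = 1
542 = 1·475 + 67, so a_4 = 1

1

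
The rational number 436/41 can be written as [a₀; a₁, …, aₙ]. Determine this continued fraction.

Apply division with remainder until the remainder is 0:
436 ÷ 41 → quotient 10, remainder 26
41 ÷ 26 → quotient 1, remainder 15
26 ÷ 15 → quotient 1, remainder 11
15 ÷ 11 → quotient 1, remainder 4
11 ÷ 4 → quotient 2, remainder 3
4 ÷ 3 → quotient 1, remainder 1
3 ÷ 1 → quotient 3, remainder 0

[10; 1, 1, 1, 2, 1, 3]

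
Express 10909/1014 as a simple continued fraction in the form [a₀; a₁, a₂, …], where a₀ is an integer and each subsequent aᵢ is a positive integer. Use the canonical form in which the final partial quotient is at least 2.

Apply division with remainder until the remainder is 0:
10909 = 10·1014 + 769, so a_0 = 10
1014 = 1·769 + 245, so a_1 = 1
769 = 3·245 + 34, so a_2 = 3
245 = 7·34 + 7, so a_3 = 7
34 = 4·7 + 6, so a_4 = 4
7 = 1·6 + 1, so a_5 = 1
6 = 6·1 + 0, so a_6 = 6

[10; 1, 3, 7, 4, 1, 6]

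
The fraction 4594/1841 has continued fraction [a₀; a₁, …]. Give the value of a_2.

⌊4594/1841⌋ = 2, remainder 912
⌊1841/912⌋ = 2, remainder 17
⌊912/17⌋ = 53, remainder 11

53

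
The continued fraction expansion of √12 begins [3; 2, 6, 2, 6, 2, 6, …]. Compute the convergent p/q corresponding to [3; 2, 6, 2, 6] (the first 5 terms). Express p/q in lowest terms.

627/181

a_0 = 3: 3/1
a_1 = 2: 7/2
a_2 = 6: 45/13
a_3 = 2: 97/28
a_4 = 6: 627/181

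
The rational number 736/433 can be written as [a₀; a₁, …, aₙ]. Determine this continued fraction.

Apply division with remainder until the remainder is 0:
736 ÷ 433 → quotient 1, remainder 303
433 ÷ 303 → quotient 1, remainder 130
303 ÷ 130 → quotient 2, remainder 43
130 ÷ 43 → quotient 3, remainder 1
43 ÷ 1 → quotient 43, remainder 0

[1; 1, 2, 3, 43]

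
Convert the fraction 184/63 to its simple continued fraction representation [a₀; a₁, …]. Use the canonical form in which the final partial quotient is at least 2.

Apply division with remainder until the remainder is 0:
184 ÷ 63 → quotient 2, remainder 58
63 ÷ 58 → quotient 1, remainder 5
58 ÷ 5 → quotient 11, remainder 3
5 ÷ 3 → quotient 1, remainder 2
3 ÷ 2 → quotient 1, remainder 1
2 ÷ 1 → quotient 2, remainder 0

[2; 1, 11, 1, 1, 2]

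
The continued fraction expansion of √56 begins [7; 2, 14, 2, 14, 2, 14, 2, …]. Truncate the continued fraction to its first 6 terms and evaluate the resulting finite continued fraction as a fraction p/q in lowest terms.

13455/1798

a_0 = 7: 7/1
a_1 = 2: 15/2
a_2 = 14: 217/29
a_3 = 2: 449/60
a_4 = 14: 6503/869
a_5 = 2: 13455/1798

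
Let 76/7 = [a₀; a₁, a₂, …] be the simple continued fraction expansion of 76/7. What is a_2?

76 ÷ 7 → quotient 10, remainder 6
7 ÷ 6 → quotient 1, remainder 1
6 ÷ 1 → quotient 6, remainder 0

6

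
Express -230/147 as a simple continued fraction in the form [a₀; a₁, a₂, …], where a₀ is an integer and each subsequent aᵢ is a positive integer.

[-2; 2, 3, 2, 1, 2, 2]

-230 = -2·147 + 64, so a_0 = -2
147 = 2·64 + 19, so a_1 = 2
64 = 3·19 + 7, so a_2 = 3
19 = 2·7 + 5, so a_3 = 2
7 = 1·5 + 2, so a_4 = 1
5 = 2·2 + 1, so a_5 = 2
2 = 2·1 + 0, so a_6 = 2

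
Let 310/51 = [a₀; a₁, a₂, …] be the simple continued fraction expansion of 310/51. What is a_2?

1

310 = 6·51 + 4, so a_0 = 6
51 = 12·4 + 3, so a_1 = 12
4 = 1·3 + 1, so a_2 = 1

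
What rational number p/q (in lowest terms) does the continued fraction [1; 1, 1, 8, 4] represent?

Start with 4.
8 + 1/(4/1) = 8 + 1/4 = 33/4
1 + 1/(33/4) = 1 + 4/33 = 37/33
1 + 1/(37/33) = 1 + 33/37 = 70/37
1 + 1/(70/37) = 1 + 37/70 = 107/70

107/70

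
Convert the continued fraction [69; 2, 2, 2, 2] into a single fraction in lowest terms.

Start with 2.
2 + 1/(2/1) = 2 + 1/2 = 5/2
2 + 1/(5/2) = 2 + 2/5 = 12/5
2 + 1/(12/5) = 2 + 5/12 = 29/12
69 + 1/(29/12) = 69 + 12/29 = 2013/29

2013/29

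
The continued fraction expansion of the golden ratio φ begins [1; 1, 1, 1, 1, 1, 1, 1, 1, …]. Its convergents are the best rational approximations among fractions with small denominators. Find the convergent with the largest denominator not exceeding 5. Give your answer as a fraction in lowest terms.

List convergents until the denominator exceeds the bound:
a_0 = 1: 1/1  (≤ bound)
a_1 = 1: 2/1  (≤ bound)
a_2 = 1: 3/2  (≤ bound)
a_3 = 1: 5/3  (≤ bound)
a_4 = 1: 8/5  (≤ bound)
a_5 = 1: 13/8  (> 5, stop)

8/5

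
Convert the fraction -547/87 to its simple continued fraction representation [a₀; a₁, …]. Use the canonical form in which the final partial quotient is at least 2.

[-7; 1, 2, 2, 12]

⌊-547/87⌋ = -7, remainder 62
⌊87/62⌋ = 1, remainder 25
⌊62/25⌋ = 2, remainder 12
⌊25/12⌋ = 2, remainder 1
⌊12/1⌋ = 12, remainder 0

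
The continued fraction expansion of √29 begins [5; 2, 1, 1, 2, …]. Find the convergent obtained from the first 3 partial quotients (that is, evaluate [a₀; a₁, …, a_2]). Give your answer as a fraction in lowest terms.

Build up convergents one term at a time:
a_0 = 5: 5/1
a_1 = 2: 11/2
a_2 = 1: 16/3

16/3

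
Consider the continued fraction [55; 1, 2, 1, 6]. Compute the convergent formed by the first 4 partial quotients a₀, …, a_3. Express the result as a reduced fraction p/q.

223/4

Use the convergent recurrence hₖ = aₖ·hₖ₋₁ + hₖ₋₂ (and likewise for the denominators kₖ):
a_0 = 55: 55/1
a_1 = 1: 56/1
a_2 = 2: 167/3
a_3 = 1: 223/4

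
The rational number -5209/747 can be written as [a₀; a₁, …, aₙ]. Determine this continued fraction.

[-7; 37, 2, 1, 6]

Apply division with remainder until the remainder is 0:
-5209 = -7·747 + 20, so a_0 = -7
747 = 37·20 + 7, so a_1 = 37
20 = 2·7 + 6, so a_2 = 2
7 = 1·6 + 1, so a_3 = 1
6 = 6·1 + 0, so a_4 = 6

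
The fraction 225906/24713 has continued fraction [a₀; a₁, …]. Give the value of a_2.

12

Apply division with remainder until the remainder is 0:
225906 ÷ 24713 → quotient 9, remainder 3489
24713 ÷ 3489 → quotient 7, remainder 290
3489 ÷ 290 → quotient 12, remainder 9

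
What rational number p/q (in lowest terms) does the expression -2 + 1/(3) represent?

-5/3

Start with 3.
-2 + 1/(3/1) = -2 + 1/3 = -5/3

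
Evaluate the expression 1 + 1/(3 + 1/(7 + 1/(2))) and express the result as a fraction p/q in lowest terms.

Start with 2.
7 + 1/(2/1) = 7 + 1/2 = 15/2
3 + 1/(15/2) = 3 + 2/15 = 47/15
1 + 1/(47/15) = 1 + 15/47 = 62/47

62/47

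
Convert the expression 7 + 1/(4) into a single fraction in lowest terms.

a_0 = 7: 7/1
a_1 = 4: 29/4

29/4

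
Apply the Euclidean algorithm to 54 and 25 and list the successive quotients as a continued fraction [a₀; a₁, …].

[2; 6, 4]

Run the Euclidean algorithm, recording each quotient:
54 = 2·25 + 4, so a_0 = 2
25 = 6·4 + 1, so a_1 = 6
4 = 4·1 + 0, so a_2 = 4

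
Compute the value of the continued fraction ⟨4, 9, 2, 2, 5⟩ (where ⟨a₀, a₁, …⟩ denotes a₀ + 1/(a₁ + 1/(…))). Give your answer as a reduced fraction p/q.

1043/254

Starting at the tail and folding back:
Start with 5.
2 + 1/(5/1) = 2 + 1/5 = 11/5
2 + 1/(11/5) = 2 + 5/11 = 27/11
9 + 1/(27/11) = 9 + 11/27 = 254/27
4 + 1/(254/27) = 4 + 27/254 = 1043/254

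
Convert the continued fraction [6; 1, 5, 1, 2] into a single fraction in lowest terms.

a_0 = 6: 6/1
a_1 = 1: 7/1
a_2 = 5: 41/6
a_3 = 1: 48/7
a_4 = 2: 137/20

137/20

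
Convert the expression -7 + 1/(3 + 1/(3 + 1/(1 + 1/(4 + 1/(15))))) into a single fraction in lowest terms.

-6312/943

Compute successive convergents:
a_0 = -7: -7/1
a_1 = 3: -20/3
a_2 = 3: -67/10
a_3 = 1: -87/13
a_4 = 4: -415/62
a_5 = 15: -6312/943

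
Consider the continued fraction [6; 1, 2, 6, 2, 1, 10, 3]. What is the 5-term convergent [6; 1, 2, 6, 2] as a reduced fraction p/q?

274/41

Compute successive convergents:
a_0 = 6: 6/1
a_1 = 1: 7/1
a_2 = 2: 20/3
a_3 = 6: 127/19
a_4 = 2: 274/41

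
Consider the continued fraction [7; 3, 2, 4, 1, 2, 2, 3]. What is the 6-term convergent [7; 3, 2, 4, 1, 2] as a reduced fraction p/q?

780/107

Build up convergents one term at a time:
a_0 = 7: 7/1
a_1 = 3: 22/3
a_2 = 2: 51/7
a_3 = 4: 226/31
a_4 = 1: 277/38
a_5 = 2: 780/107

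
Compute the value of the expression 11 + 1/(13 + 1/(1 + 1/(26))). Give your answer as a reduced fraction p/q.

Collapse the nested fraction from the inside out:
Start with 26.
1 + 1/(26/1) = 1 + 1/26 = 27/26
13 + 1/(27/26) = 13 + 26/27 = 377/27
11 + 1/(377/27) = 11 + 27/377 = 4174/377

4174/377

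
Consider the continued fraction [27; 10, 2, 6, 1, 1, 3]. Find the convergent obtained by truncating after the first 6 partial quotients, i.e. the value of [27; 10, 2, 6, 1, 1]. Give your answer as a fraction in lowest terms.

a_0 = 27: 27/1
a_1 = 10: 271/10
a_2 = 2: 569/21
a_3 = 6: 3685/136
a_4 = 1: 4254/157
a_5 = 1: 7939/293

7939/293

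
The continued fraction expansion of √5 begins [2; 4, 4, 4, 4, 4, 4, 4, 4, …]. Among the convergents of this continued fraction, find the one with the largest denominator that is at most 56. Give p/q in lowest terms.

38/17

a_0 = 2: 2/1  (≤ bound)
a_1 = 4: 9/4  (≤ bound)
a_2 = 4: 38/17  (≤ bound)
a_3 = 4: 161/72  (> 56, stop)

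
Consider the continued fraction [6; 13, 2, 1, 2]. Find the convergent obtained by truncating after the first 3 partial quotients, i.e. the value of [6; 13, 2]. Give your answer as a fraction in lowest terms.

164/27

a_0 = 6: 6/1
a_1 = 13: 79/13
a_2 = 2: 164/27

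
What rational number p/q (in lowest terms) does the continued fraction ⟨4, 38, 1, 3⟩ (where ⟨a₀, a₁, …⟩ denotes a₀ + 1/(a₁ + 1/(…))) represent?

Start with 3.
1 + 1/(3/1) = 1 + 1/3 = 4/3
38 + 1/(4/3) = 38 + 3/4 = 155/4
4 + 1/(155/4) = 4 + 4/155 = 624/155

624/155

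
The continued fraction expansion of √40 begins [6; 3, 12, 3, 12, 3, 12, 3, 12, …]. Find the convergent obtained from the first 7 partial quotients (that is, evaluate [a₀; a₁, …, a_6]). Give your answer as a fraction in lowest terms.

a_0 = 6: 6/1
a_1 = 3: 19/3
a_2 = 12: 234/37
a_3 = 3: 721/114
a_4 = 12: 8886/1405
a_5 = 3: 27379/4329
a_6 = 12: 337434/53353

337434/53353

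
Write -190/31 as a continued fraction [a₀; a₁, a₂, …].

[-7; 1, 6, 1, 3]

-190 ÷ 31 → quotient -7, remainder 27
31 ÷ 27 → quotient 1, remainder 4
27 ÷ 4 → quotient 6, remainder 3
4 ÷ 3 → quotient 1, remainder 1
3 ÷ 1 → quotient 3, remainder 0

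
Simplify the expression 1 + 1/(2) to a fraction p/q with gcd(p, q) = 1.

Start with 2.
1 + 1/(2/1) = 1 + 1/2 = 3/2

3/2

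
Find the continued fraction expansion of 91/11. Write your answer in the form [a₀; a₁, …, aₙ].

[8; 3, 1, 2]

⌊91/11⌋ = 8, remainder 3
⌊11/3⌋ = 3, remainder 2
⌊3/2⌋ = 1, remainder 1
⌊2/1⌋ = 2, remainder 0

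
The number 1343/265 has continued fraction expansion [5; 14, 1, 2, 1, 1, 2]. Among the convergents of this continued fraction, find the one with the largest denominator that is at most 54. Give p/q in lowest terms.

223/44

a_0 = 5: 5/1  (≤ bound)
a_1 = 14: 71/14  (≤ bound)
a_2 = 1: 76/15  (≤ bound)
a_3 = 2: 223/44  (≤ bound)
a_4 = 1: 299/59  (> 54, stop)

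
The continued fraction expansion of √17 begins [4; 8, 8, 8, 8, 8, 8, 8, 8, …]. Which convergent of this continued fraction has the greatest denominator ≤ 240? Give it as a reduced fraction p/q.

268/65

a_0 = 4: 4/1  (≤ bound)
a_1 = 8: 33/8  (≤ bound)
a_2 = 8: 268/65  (≤ bound)
a_3 = 8: 2177/528  (> 240, stop)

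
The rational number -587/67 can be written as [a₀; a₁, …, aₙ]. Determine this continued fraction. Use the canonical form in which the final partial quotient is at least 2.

[-9; 4, 5, 3]

-587 = -9·67 + 16, so a_0 = -9
67 = 4·16 + 3, so a_1 = 4
16 = 5·3 + 1, so a_2 = 5
3 = 3·1 + 0, so a_3 = 3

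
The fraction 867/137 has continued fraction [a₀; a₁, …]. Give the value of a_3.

2

⌊867/137⌋ = 6, remainder 45
⌊137/45⌋ = 3, remainder 2
⌊45/2⌋ = 22, remainder 1
⌊2/1⌋ = 2, remainder 0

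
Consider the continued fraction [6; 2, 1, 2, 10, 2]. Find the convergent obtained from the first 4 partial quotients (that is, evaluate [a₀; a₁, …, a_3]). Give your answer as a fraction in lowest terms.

Start with 2.
1 + 1/(2/1) = 1 + 1/2 = 3/2
2 + 1/(3/2) = 2 + 2/3 = 8/3
6 + 1/(8/3) = 6 + 3/8 = 51/8

51/8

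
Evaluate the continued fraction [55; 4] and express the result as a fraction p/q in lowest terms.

Work from the innermost term outward:
Start with 4.
55 + 1/(4/1) = 55 + 1/4 = 221/4

221/4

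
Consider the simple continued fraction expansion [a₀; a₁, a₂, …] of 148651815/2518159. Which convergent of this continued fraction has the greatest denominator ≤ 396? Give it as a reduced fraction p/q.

a_0 = 59: 59/1  (≤ bound)
a_1 = 31: 1830/31  (≤ bound)
a_2 = 3: 5549/94  (≤ bound)
a_3 = 3: 18477/313  (≤ bound)
a_4 = 1: 24026/407  (> 396, stop)

18477/313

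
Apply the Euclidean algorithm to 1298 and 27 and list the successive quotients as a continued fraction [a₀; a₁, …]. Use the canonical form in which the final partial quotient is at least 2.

[48; 13, 2]

1298 ÷ 27 → quotient 48, remainder 2
27 ÷ 2 → quotient 13, remainder 1
2 ÷ 1 → quotient 2, remainder 0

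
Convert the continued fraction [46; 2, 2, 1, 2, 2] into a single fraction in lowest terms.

2089/45

Start with 2.
2 + 1/(2/1) = 2 + 1/2 = 5/2
1 + 1/(5/2) = 1 + 2/5 = 7/5
2 + 1/(7/5) = 2 + 5/7 = 19/7
2 + 1/(19/7) = 2 + 7/19 = 45/19
46 + 1/(45/19) = 46 + 19/45 = 2089/45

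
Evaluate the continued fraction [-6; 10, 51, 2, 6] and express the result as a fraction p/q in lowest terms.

a_0 = -6: -6/1
a_1 = 10: -59/10
a_2 = 51: -3015/511
a_3 = 2: -6089/1032
a_4 = 6: -39549/6703

-39549/6703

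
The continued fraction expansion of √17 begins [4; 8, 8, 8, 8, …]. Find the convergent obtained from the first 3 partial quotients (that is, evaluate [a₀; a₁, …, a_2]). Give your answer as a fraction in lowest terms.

268/65

Starting at the tail and folding back:
Start with 8.
8 + 1/(8/1) = 8 + 1/8 = 65/8
4 + 1/(65/8) = 4 + 8/65 = 268/65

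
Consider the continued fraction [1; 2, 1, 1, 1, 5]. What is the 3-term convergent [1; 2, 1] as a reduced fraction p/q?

4/3

Build up convergents one term at a time:
a_0 = 1: 1/1
a_1 = 2: 3/2
a_2 = 1: 4/3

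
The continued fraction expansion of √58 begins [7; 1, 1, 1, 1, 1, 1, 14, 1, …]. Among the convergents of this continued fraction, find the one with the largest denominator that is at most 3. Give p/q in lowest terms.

a_0 = 7: 7/1  (≤ bound)
a_1 = 1: 8/1  (≤ bound)
a_2 = 1: 15/2  (≤ bound)
a_3 = 1: 23/3  (≤ bound)
a_4 = 1: 38/5  (> 3, stop)

23/3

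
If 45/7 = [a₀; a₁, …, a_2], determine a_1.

Repeatedly divide and take the remainder:
⌊45/7⌋ = 6, remainder 3
⌊7/3⌋ = 2, remainder 1

2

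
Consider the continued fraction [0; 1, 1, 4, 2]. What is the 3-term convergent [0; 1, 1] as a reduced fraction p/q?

Start with 1.
1 + 1/(1/1) = 1 + 1/1 = 2/1
0 + 1/(2/1) = 0 + 1/2 = 1/2

1/2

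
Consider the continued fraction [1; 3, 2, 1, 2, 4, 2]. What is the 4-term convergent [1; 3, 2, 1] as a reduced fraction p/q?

a_0 = 1: 1/1
a_1 = 3: 4/3
a_2 = 2: 9/7
a_3 = 1: 13/10

13/10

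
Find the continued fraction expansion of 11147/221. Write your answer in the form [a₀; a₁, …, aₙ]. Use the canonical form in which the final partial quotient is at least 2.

Repeatedly divide and take the remainder:
11147 = 50·221 + 97, so a_0 = 50
221 = 2·97 + 27, so a_1 = 2
97 = 3·27 + 16, so a_2 = 3
27 = 1·16 + 11, so a_3 = 1
16 = 1·11 + 5, so a_4 = 1
11 = 2·5 + 1, so a_5 = 2
5 = 5·1 + 0, so a_6 = 5

[50; 2, 3, 1, 1, 2, 5]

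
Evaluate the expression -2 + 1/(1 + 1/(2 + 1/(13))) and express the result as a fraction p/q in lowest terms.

Use the convergent recurrence hₖ = aₖ·hₖ₋₁ + hₖ₋₂ (and likewise for the denominators kₖ):
a_0 = -2: -2/1
a_1 = 1: -1/1
a_2 = 2: -4/3
a_3 = 13: -53/40

-53/40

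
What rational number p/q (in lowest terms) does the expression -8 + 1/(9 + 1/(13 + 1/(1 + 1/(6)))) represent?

Compute successive convergents:
a_0 = -8: -8/1
a_1 = 9: -71/9
a_2 = 13: -931/118
a_3 = 1: -1002/127
a_4 = 6: -6943/880

-6943/880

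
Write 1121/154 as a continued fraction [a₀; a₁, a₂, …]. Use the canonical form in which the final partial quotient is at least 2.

⌊1121/154⌋ = 7, remainder 43
⌊154/43⌋ = 3, remainder 25
⌊43/25⌋ = 1, remainder 18
⌊25/18⌋ = 1, remainder 7
⌊18/7⌋ = 2, remainder 4
⌊7/4⌋ = 1, remainder 3
⌊4/3⌋ = 1, remainder 1
⌊3/1⌋ = 3, remainder 0

[7; 3, 1, 1, 2, 1, 1, 3]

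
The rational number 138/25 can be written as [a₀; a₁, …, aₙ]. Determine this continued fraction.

Repeatedly divide and take the remainder:
138 = 5·25 + 13, so a_0 = 5
25 = 1·13 + 12, so a_1 = 1
13 = 1·12 + 1, so a_2 = 1
12 = 12·1 + 0, so a_3 = 12

[5; 1, 1, 12]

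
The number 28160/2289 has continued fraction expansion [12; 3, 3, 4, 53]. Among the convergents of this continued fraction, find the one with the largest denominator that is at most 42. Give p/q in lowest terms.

a_0 = 12: 12/1  (≤ bound)
a_1 = 3: 37/3  (≤ bound)
a_2 = 3: 123/10  (≤ bound)
a_3 = 4: 529/43  (> 42, stop)

123/10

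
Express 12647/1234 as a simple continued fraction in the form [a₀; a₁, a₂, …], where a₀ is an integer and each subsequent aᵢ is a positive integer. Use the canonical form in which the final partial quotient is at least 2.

12647 ÷ 1234 → quotient 10, remainder 307
1234 ÷ 307 → quotient 4, remainder 6
307 ÷ 6 → quotient 51, remainder 1
6 ÷ 1 → quotient 6, remainder 0

[10; 4, 51, 6]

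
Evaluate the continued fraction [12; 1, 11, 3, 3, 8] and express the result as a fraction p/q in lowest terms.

13190/1021

Collapse the nested fraction from the inside out:
Start with 8.
3 + 1/(8/1) = 3 + 1/8 = 25/8
3 + 1/(25/8) = 3 + 8/25 = 83/25
11 + 1/(83/25) = 11 + 25/83 = 938/83
1 + 1/(938/83) = 1 + 83/938 = 1021/938
12 + 1/(1021/938) = 12 + 938/1021 = 13190/1021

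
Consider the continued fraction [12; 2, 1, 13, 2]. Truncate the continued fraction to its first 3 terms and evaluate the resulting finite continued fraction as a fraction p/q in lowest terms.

a_0 = 12: 12/1
a_1 = 2: 25/2
a_2 = 1: 37/3

37/3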